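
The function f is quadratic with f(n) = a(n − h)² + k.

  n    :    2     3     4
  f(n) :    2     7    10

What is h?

5

First differences 5, 3; second difference -2 = 2a, so a = -1.
Expanding, the n-coefficient is −2ah = 2h; matching it to the data gives h = 5, and then k = 11.
So f(n) = -1(n − 5)² + 11.
Hence h = 5.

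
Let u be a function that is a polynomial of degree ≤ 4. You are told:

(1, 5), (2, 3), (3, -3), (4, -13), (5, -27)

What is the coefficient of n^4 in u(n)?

Write u(n) = an^4 + bn³ + cn² + dn + e; the 5 given values yield a linear system in the 5 coefficients.
Solving, the top 2 coefficients vanish, and u(n) = -2n² + 4n + 3.
The coefficient of n^4 is 0.

0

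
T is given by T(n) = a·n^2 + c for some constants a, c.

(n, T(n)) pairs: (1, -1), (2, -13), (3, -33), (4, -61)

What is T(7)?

From T(1) = -1 and T(2) = -13: 1a + c = -1 and 4a + c = -13.
Subtracting: 3a = -12, so a = -4; then c = -1 − (-4)·1 = 3.
So T(n) = -4n² + 3, and T(7) = -193.

-193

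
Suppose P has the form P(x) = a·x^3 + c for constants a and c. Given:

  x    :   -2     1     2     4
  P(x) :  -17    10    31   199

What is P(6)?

655

From P(-2) = -17 and P(1) = 10: -8a + c = -17 and 1a + c = 10.
Subtracting: 9a = 27, so a = 3; then c = -17 − 3·(-8) = 7.
So P(x) = 3x³ + 7, and P(6) = 655.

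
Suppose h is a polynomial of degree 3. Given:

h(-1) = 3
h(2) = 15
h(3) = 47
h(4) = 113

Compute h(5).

225

Write h(x) = ax³ + bx² + cx + d; the 4 given values yield a linear system in the 4 coefficients.
Solving, h(x) = 2x³ - x² - x + 5.
Then h(5) = 225.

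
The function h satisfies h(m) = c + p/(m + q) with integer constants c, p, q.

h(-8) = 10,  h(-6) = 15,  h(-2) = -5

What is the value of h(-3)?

(h(m) − c)(m + q) = p for each data point; the three points give a linear system in c and q, then p follows.
Solving: c = 5, q = 4, p = -20, so h(m) = 5 − 20/(m + 4).
Then h(-3) = 5 − 20/1 = -15.

-15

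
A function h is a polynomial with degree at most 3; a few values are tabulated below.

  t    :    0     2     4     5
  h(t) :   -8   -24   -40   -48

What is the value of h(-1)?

Write h(t) = at³ + bt² + ct + d; the 4 given values yield a linear system in the 4 coefficients.
Solving, the top 2 coefficients vanish, and h(t) = -8t - 8.
Then h(-1) = 0.

0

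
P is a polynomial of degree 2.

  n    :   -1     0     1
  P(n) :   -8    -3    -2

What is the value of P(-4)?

Write P(n) = an² + bn + c; the 3 given values yield a linear system in the 3 coefficients.
Solving, P(n) = -2n² + 3n - 3.
Then P(-4) = -47.

-47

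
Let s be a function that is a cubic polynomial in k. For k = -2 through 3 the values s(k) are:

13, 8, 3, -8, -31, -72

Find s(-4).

First differences: -5, -5, -11, -23, -41. Second differences: 0, -6, -12, -18. Third differences: -6, -6, -6.
Level-3 differences are constant, so s has degree 3.
Fitting a degree-3 polynomial gives s(k) = -k³ - 3k² - 7k + 3.
Then s(-4) = 47.

47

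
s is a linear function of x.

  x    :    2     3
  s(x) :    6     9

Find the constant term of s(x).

Write s(x) = ax + b; the 2 given values yield a linear system in the 2 coefficients.
Solving, s(x) = 3x.
The constant term is s(0) = 0.

0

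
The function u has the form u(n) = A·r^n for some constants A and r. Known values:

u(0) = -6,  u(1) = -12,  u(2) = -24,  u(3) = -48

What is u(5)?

Consecutive ratio: -12/(-6) = 2, and -24/(-12) = 2, so r = 2.
Then A·2^0 = -6 gives A = -6, and u(n) = -6·2^n.
u(5) = -6·2^5 = -192.

-192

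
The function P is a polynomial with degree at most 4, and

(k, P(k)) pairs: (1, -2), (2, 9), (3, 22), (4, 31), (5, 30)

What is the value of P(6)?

Write P(k) = ak^4 + bk³ + ck² + dk + e; the 5 given values yield a linear system in the 5 coefficients.
Solving, the leading coefficient vanishes, and P(k) = -k³ + 7k² - 3k - 5.
Then P(6) = 13.

13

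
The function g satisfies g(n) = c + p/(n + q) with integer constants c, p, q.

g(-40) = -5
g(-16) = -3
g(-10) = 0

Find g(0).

(g(n) − c)(n + q) = p for each data point; the three points give a linear system in c and q, then p follows.
Solving: c = -6, q = 4, p = -36, so g(n) = -6 − 36/(n + 4).
Then g(0) = -6 − 36/4 = -15.

-15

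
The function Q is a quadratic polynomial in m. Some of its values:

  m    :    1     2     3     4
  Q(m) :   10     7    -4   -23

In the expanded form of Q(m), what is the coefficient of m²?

-4

Write Q(m) = am² + bm + c; the 4 given values yield a linear system in the 3 coefficients.
Solving, Q(m) = -4m² + 9m + 5.
The coefficient of m² is -4.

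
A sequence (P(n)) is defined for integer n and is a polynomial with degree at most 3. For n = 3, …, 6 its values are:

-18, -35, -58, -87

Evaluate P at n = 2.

-7

First differences: -17, -23, -29. Second differences: -6, -6.
Level-2 differences are constant, so P has degree 2.
Fitting a degree-2 polynomial gives P(n) = -3n² + 4n - 3.
Then P(2) = -7.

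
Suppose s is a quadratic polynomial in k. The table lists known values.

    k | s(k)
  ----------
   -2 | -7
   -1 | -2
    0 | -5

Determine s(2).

-35

Write s(k) = ak² + bk + c; the 3 given values yield a linear system in the 3 coefficients.
Solving, s(k) = -4k² - 7k - 5.
Then s(2) = -35.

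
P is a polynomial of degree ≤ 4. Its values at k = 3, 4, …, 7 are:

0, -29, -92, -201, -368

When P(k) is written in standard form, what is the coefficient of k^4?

0

Write P(k) = ak^4 + bk³ + ck² + dk + e; the 5 given values yield a linear system in the 5 coefficients.
Solving, the leading coefficient vanishes, and P(k) = -2k³ + 7k² - 4k + 3.
The coefficient of k^4 is 0.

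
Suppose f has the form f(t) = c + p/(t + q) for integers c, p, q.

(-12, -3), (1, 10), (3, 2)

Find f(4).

(f(t) − c)(t + q) = p for each data point; the three points give a linear system in c and q, then p follows.
Solving: c = -2, q = 0, p = 12, so f(t) = -2 + 12/(t + 0).
Then f(4) = -2 + 12/4 = 1.

1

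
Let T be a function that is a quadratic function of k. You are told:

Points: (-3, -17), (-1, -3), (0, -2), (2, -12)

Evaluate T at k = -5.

Write T(k) = ak² + bk + c; the 4 given values yield a linear system in the 3 coefficients.
Solving, T(k) = -2k² - k - 2.
Then T(-5) = -47.

-47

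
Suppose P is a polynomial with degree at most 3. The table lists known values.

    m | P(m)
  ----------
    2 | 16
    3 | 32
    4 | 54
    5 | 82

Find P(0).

First differences: 16, 22, 28. Second differences: 6, 6.
Level-2 differences are constant, so P has degree 2.
Fitting a degree-2 polynomial gives P(m) = 3m² + m + 2.
Then P(0) = 2.

2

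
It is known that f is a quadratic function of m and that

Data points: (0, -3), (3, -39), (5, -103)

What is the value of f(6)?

Write f(m) = am² + bm + c; the 3 given values yield a linear system in the 3 coefficients.
Solving, f(m) = -4m² - 3.
Then f(6) = -147.

-147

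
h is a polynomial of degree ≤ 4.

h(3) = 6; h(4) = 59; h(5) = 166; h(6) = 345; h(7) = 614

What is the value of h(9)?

1494

First differences: 53, 107, 179, 269. Second differences: 54, 72, 90. Third differences: 18, 18.
Level-3 differences are constant, so h has degree 3.
Fitting a degree-3 polynomial gives h(k) = 3k³ - 9k² + 5k - 9.
Then h(9) = 1494.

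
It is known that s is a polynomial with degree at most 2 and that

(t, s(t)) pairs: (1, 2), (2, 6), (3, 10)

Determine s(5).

First differences: 4, 4.
Level-1 differences are constant, so s has degree 1.
Fitting a degree-1 polynomial gives s(t) = 4t - 2.
Then s(5) = 18.

18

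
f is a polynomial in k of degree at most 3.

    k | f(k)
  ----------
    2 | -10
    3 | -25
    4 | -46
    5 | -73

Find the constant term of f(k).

2

Write f(k) = ak³ + bk² + ck + d; the 4 given values yield a linear system in the 4 coefficients.
Solving, the leading coefficient vanishes, and f(k) = -3k² + 2.
The constant term is f(0) = 2.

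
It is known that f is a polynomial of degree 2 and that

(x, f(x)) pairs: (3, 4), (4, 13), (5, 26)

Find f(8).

89

Write f(x) = ax² + bx + c; the 3 given values yield a linear system in the 3 coefficients.
Solving, f(x) = 2x² - 5x + 1.
Then f(8) = 89.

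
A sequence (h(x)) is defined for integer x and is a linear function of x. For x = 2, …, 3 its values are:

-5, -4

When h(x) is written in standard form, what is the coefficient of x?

Write h(x) = ax + b; the 2 given values yield a linear system in the 2 coefficients.
Solving, h(x) = x - 7.
The coefficient of x is 1.

1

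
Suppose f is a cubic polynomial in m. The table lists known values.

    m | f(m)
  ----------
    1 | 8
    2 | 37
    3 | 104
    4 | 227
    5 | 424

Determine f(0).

First differences: 29, 67, 123, 197. Second differences: 38, 56, 74. Third differences: 18, 18.
Level-3 differences are constant, so f has degree 3.
Fitting a degree-3 polynomial gives f(m) = 3m³ + m² + 5m - 1.
Then f(0) = -1.

-1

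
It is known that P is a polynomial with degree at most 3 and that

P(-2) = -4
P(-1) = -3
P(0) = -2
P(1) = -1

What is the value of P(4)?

Write P(t) = at³ + bt² + ct + d; the 4 given values yield a linear system in the 4 coefficients.
Solving, the top 2 coefficients vanish, and P(t) = t - 2.
Then P(4) = 2.

2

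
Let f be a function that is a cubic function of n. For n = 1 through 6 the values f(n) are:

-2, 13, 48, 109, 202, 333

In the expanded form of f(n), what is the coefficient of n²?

First differences: 15, 35, 61, 93, 131. Second differences: 20, 26, 32, 38. Third differences: 6, 6, 6.
Level-3 differences are constant, so f has degree 3.
Fitting a degree-3 polynomial gives f(n) = n³ + 4n² - 4n - 3.
The coefficient of n² is 4.

4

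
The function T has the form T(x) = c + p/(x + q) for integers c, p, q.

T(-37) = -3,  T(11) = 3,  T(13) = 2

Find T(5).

18

(T(x) − c)(x + q) = p for each data point; the three points give a linear system in c and q, then p follows.
Solving: c = -2, q = -3, p = 40, so T(x) = -2 + 40/(x − 3).
Then T(5) = -2 + 40/2 = 18.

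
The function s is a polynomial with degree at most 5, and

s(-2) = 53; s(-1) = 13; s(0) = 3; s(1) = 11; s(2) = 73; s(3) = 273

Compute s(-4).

511

Write s(t) = at^5 + bt^4 + ct³ + dt² + et + p; the 6 given values yield a linear system in the 6 coefficients.
Solving, the leading coefficient vanishes, and s(t) = 2t^4 + 2t³ + 7t² - 3t + 3.
Then s(-4) = 511.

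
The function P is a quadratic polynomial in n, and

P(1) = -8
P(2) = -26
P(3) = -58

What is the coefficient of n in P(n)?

3

Write P(n) = an² + bn + c; the 3 given values yield a linear system in the 3 coefficients.
Solving, P(n) = -7n² + 3n - 4.
The coefficient of n is 3.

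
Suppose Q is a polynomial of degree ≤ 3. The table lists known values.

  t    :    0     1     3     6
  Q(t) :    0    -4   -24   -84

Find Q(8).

Write Q(t) = at³ + bt² + ct + d; the 4 given values yield a linear system in the 4 coefficients.
Solving, the leading coefficient vanishes, and Q(t) = -2t² - 2t.
Then Q(8) = -144.

-144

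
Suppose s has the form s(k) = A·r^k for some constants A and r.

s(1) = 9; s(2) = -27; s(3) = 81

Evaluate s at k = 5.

Consecutive ratio: -27/9 = -3, and 81/(-27) = -3, so r = -3.
Then A·(-3)^1 = 9 gives A = -3, and s(k) = -3·(-3)^k.
s(5) = -3·(-3)^5 = 729.

729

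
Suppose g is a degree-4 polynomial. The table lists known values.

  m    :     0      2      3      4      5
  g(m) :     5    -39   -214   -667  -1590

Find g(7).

Write g(m) = am^4 + bm³ + cm² + dm + e; the 5 given values yield a linear system in the 5 coefficients.
Solving, g(m) = -2m^4 - 4m³ + 7m² - 4m + 5.
Then g(7) = -5854.

-5854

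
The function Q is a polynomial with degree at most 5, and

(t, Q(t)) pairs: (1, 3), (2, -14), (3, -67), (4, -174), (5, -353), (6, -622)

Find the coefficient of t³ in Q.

First differences: -17, -53, -107, -179, -269. Second differences: -36, -54, -72, -90. Third differences: -18, -18, -18.
Level-3 differences are constant, so Q has degree 3.
Fitting a degree-3 polynomial gives Q(t) = -3t³ + 4t + 2.
The coefficient of t³ is -3.

-3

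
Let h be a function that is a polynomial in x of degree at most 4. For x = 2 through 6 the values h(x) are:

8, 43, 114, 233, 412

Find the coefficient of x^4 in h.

First differences: 35, 71, 119, 179. Second differences: 36, 48, 60. Third differences: 12, 12.
Level-3 differences are constant, so h has degree 3.
Fitting a degree-3 polynomial gives h(x) = 2x³ - 3x - 2.
The coefficient of x^4 is 0.

0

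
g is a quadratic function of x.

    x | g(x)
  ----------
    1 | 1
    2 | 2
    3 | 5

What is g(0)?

Write g(x) = ax² + bx + c; the 3 given values yield a linear system in the 3 coefficients.
Solving, g(x) = x² - 2x + 2.
The constant term is g(0) = 2.

2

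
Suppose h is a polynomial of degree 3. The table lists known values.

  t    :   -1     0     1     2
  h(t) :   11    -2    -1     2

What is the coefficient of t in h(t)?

Write h(t) = at³ + bt² + ct + d; the 4 given values yield a linear system in the 4 coefficients.
Solving, h(t) = -2t³ + 7t² - 4t - 2.
The coefficient of t is -4.

-4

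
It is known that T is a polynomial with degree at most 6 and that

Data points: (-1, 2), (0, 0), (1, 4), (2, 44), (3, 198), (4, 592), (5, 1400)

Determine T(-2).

28

First differences: -2, 4, 40, 154, 394, 808. Second differences: 6, 36, 114, 240, 414. Third differences: 30, 78, 126, 174. Fourth differences: 48, 48, 48.
Level-4 differences are constant, so T has degree 4.
Fitting a degree-4 polynomial gives T(m) = 2m^4 + m³ + m².
Then T(-2) = 28.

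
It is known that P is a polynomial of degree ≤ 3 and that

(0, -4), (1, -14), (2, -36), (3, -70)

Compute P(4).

Write P(n) = an³ + bn² + cn + d; the 4 given values yield a linear system in the 4 coefficients.
Solving, the leading coefficient vanishes, and P(n) = -6n² - 4n - 4.
Then P(4) = -116.

-116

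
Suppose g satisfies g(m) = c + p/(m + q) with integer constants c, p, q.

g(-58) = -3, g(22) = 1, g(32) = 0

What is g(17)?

(g(m) − c)(m + q) = p for each data point; the three points give a linear system in c and q, then p follows.
Solving: c = -2, q = -2, p = 60, so g(m) = -2 + 60/(m − 2).
Then g(17) = -2 + 60/15 = 2.

2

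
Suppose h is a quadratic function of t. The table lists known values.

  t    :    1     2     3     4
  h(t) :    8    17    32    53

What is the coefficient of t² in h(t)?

First differences: 9, 15, 21. Second differences: 6, 6.
Level-2 differences are constant, so h has degree 2.
Fitting a degree-2 polynomial gives h(t) = 3t² + 5.
The coefficient of t² is 3.

3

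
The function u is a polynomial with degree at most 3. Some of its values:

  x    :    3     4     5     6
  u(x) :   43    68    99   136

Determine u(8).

Write u(x) = ax³ + bx² + cx + d; the 4 given values yield a linear system in the 4 coefficients.
Solving, the leading coefficient vanishes, and u(x) = 3x² + 4x + 4.
Then u(8) = 228.

228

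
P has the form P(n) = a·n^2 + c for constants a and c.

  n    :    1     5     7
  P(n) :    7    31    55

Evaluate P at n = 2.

From P(1) = 7 and P(5) = 31: 1a + c = 7 and 25a + c = 31.
Subtracting: 24a = 24, so a = 1; then c = 7 − 1·1 = 6.
So P(n) = 1n² + 6, and P(2) = 10.

10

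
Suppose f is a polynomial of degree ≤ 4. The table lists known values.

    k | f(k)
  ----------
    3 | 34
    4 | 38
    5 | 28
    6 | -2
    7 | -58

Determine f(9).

-272

First differences: 4, -10, -30, -56. Second differences: -14, -20, -26. Third differences: -6, -6.
Level-3 differences are constant, so f has degree 3.
Fitting a degree-3 polynomial gives f(k) = -k³ + 5k² + 6k - 2.
Then f(9) = -272.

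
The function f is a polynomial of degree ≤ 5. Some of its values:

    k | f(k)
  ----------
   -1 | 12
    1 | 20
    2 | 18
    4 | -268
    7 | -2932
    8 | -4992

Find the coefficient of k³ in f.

Write f(k) = ak^5 + bk^4 + ck³ + dk² + ek + p; the 6 given values yield a linear system in the 6 coefficients.
Solving, the leading coefficient vanishes, and f(k) = -k^4 - 3k³ + 9k² + 7k + 8.
The coefficient of k³ is -3.

-3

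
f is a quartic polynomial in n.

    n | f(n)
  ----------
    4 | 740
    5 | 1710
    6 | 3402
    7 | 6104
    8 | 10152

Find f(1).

2

Write f(n) = an^4 + bn³ + cn² + dn + e; the 5 given values yield a linear system in the 5 coefficients.
Solving, f(n) = 2n^4 + 4n³ - n² - 3n.
Then f(1) = 2.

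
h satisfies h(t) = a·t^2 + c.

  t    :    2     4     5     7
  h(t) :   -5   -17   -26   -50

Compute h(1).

From h(2) = -5 and h(4) = -17: 4a + c = -5 and 16a + c = -17.
Subtracting: 12a = -12, so a = -1; then c = -5 − (-1)·4 = -1.
So h(t) = -1t² − 1, and h(1) = -2.

-2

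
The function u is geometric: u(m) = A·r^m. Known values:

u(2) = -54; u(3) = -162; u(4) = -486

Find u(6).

-4374

Consecutive ratio: -162/(-54) = 3, and -486/(-162) = 3, so r = 3.
Then A·3^2 = -54 gives A = -6, and u(m) = -6·3^m.
u(6) = -6·3^6 = -4374.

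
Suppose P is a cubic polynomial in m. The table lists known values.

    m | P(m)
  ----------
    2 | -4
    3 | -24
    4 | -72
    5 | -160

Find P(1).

0

Write P(m) = am³ + bm² + cm + d; the 4 given values yield a linear system in the 4 coefficients.
Solving, P(m) = -2m³ + 4m² - 2m.
Then P(1) = 0.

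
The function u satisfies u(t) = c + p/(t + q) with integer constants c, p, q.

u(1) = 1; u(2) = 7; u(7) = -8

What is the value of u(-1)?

(u(t) − c)(t + q) = p for each data point; the three points give a linear system in c and q, then p follows.
Solving: c = -5, q = -3, p = -12, so u(t) = -5 − 12/(t − 3).
Then u(-1) = -5 − 12/(-4) = -2.

-2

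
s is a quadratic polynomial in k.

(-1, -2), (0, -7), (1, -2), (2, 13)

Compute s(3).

38

First differences: -5, 5, 15. Second differences: 10, 10.
Level-2 differences are constant, so s has degree 2.
Fitting a degree-2 polynomial gives s(k) = 5k² - 7.
Then s(3) = 38.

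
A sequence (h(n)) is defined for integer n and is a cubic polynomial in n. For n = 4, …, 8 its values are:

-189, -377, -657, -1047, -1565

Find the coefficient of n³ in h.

-3

Write h(n) = an³ + bn² + cn + d; the 5 given values yield a linear system in the 4 coefficients.
Solving, h(n) = -3n³ - n² + 4n + 3.
The coefficient of n³ is -3.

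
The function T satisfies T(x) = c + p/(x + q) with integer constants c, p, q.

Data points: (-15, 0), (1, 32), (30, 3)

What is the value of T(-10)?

(T(x) − c)(x + q) = p for each data point; the three points give a linear system in c and q, then p follows.
Solving: c = 2, q = 0, p = 30, so T(x) = 2 + 30/(x + 0).
Then T(-10) = 2 + 30/(-10) = -1.

-1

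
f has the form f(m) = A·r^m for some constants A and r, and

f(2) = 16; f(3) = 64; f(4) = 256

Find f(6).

4096

Consecutive ratio: 64/16 = 4, and 256/64 = 4, so r = 4.
Then A·4^2 = 16 gives A = 1, and f(m) = 1·4^m.
f(6) = 1·4^6 = 4096.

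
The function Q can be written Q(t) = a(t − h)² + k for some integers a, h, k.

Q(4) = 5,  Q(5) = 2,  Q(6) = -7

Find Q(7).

First differences -3, -9; second difference -6 = 2a, so a = -3.
Expanding, the t-coefficient is −2ah = 6h; matching it to the data gives h = 4, and then k = 5.
So Q(t) = -3(t − 4)² + 5.
Q(7) = -3·3² + 5 = -22.

-22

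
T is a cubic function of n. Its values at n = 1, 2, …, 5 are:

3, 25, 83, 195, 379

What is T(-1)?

First differences: 22, 58, 112, 184. Second differences: 36, 54, 72. Third differences: 18, 18.
Level-3 differences are constant, so T has degree 3.
Fitting a degree-3 polynomial gives T(n) = 3n³ + n - 1.
Then T(-1) = -5.

-5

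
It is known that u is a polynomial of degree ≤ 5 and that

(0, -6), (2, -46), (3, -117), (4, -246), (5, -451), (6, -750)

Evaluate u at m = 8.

Write u(m) = am^5 + bm^4 + cm³ + dm² + em + p; the 6 given values yield a linear system in the 6 coefficients.
Solving, the top 2 coefficients vanish, and u(m) = -3m³ - 2m² - 4m - 6.
Then u(8) = -1702.

-1702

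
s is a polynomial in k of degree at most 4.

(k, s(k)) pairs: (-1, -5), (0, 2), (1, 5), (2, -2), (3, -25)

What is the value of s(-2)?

First differences: 7, 3, -7, -23. Second differences: -4, -10, -16. Third differences: -6, -6.
Level-3 differences are constant, so s has degree 3.
Fitting a degree-3 polynomial gives s(k) = -k³ - 2k² + 6k + 2.
Then s(-2) = -10.

-10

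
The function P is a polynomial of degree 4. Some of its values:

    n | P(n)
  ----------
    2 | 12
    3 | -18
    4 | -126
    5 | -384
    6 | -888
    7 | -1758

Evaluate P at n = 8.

First differences: -30, -108, -258, -504, -870. Second differences: -78, -150, -246, -366. Third differences: -72, -96, -120. Fourth differences: -24, -24.
Level-4 differences are constant, so P has degree 4.
Fitting a degree-4 polynomial gives P(n) = -n^4 + 2n³ - 2n² + 7n + 6.
Then P(8) = -3138.

-3138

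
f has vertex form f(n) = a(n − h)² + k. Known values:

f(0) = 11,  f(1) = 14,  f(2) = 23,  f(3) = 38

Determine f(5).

86

First differences 3, 9, 15; second difference 6 = 2a, so a = 3.
Expanding, the n-coefficient is −2ah = -6h; matching it to the data gives h = 0, and then k = 11.
So f(n) = 3(n + 0)² + 11.
f(5) = 3·5² + 11 = 86.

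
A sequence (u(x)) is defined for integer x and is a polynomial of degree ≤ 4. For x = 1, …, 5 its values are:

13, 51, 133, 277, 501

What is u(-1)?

First differences: 38, 82, 144, 224. Second differences: 44, 62, 80. Third differences: 18, 18.
Level-3 differences are constant, so u has degree 3.
Fitting a degree-3 polynomial gives u(x) = 3x³ + 4x² + 5x + 1.
Then u(-1) = -3.

-3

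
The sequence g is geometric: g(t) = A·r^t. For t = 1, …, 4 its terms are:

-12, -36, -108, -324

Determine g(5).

-972

Consecutive ratio: -36/(-12) = 3, and -108/(-36) = 3, so r = 3.
Then A·3^1 = -12 gives A = -4, and g(t) = -4·3^t.
g(5) = -4·3^5 = -972.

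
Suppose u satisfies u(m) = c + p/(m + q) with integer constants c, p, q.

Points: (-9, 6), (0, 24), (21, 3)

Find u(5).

-1

(u(m) − c)(m + q) = p for each data point; the three points give a linear system in c and q, then p follows.
Solving: c = 4, q = -1, p = -20, so u(m) = 4 − 20/(m − 1).
Then u(5) = 4 − 20/4 = -1.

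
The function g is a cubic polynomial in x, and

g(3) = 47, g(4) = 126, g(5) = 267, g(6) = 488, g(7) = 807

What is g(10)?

Write g(x) = ax³ + bx² + cx + d; the 5 given values yield a linear system in the 4 coefficients.
Solving, g(x) = 3x³ - 5x² + 3x + 2.
Then g(10) = 2532.

2532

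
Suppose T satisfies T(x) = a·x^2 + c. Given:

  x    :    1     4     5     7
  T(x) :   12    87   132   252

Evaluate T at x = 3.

52

From T(1) = 12 and T(4) = 87: 1a + c = 12 and 16a + c = 87.
Subtracting: 15a = 75, so a = 5; then c = 12 − 5·1 = 7.
So T(x) = 5x² + 7, and T(3) = 52.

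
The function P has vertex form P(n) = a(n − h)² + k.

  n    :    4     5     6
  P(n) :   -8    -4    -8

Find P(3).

First differences 4, -4; second difference -8 = 2a, so a = -4.
Expanding, the n-coefficient is −2ah = 8h; matching it to the data gives h = 5, and then k = -4.
So P(n) = -4(n − 5)² − 4.
P(3) = -4·(-2)² − 4 = -20.

-20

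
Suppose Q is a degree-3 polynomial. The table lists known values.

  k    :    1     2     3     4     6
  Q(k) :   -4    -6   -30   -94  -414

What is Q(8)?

Write Q(k) = ak³ + bk² + ck + d; the 5 given values yield a linear system in the 4 coefficients.
Solving, Q(k) = -3k³ + 7k² - 2k - 6.
Then Q(8) = -1110.

-1110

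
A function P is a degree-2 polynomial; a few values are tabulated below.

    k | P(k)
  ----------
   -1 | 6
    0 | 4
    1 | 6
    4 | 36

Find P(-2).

12

Write P(k) = ak² + bk + c; the 4 given values yield a linear system in the 3 coefficients.
Solving, P(k) = 2k² + 4.
Then P(-2) = 12.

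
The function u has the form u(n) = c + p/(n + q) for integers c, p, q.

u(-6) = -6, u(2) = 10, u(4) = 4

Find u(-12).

(u(n) − c)(n + q) = p for each data point; the three points give a linear system in c and q, then p follows.
Solving: c = -2, q = 0, p = 24, so u(n) = -2 + 24/(n + 0).
Then u(-12) = -2 + 24/(-12) = -4.

-4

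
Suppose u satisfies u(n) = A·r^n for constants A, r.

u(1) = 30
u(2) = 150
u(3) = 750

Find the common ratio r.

Consecutive ratio: 150/30 = 5, and 750/150 = 5, so r = 5.
Then A·5^1 = 30 gives A = 6, and u(n) = 6·5^n.

5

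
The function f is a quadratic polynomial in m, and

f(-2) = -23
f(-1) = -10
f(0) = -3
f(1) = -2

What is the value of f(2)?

Write f(m) = am² + bm + c; the 4 given values yield a linear system in the 3 coefficients.
Solving, f(m) = -3m² + 4m - 3.
Then f(2) = -7.

-7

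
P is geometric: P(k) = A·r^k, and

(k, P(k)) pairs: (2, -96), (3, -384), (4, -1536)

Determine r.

Consecutive ratio: -384/(-96) = 4, and -1536/(-384) = 4, so r = 4.
Then A·4^2 = -96 gives A = -6, and P(k) = -6·4^k.

4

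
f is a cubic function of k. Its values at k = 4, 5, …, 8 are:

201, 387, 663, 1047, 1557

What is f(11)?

4023

Write f(k) = ak³ + bk² + ck + d; the 5 given values yield a linear system in the 4 coefficients.
Solving, f(k) = 3k³ + 3k - 3.
Then f(11) = 4023.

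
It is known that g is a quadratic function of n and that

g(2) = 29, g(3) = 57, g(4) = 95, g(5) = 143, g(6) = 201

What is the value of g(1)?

11

First differences: 28, 38, 48, 58. Second differences: 10, 10, 10.
Level-2 differences are constant, so g has degree 2.
Fitting a degree-2 polynomial gives g(n) = 5n² + 3n + 3.
Then g(1) = 11.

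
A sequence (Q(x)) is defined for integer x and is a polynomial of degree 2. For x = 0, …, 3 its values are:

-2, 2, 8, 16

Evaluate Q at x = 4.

26

First differences: 4, 6, 8. Second differences: 2, 2.
Level-2 differences are constant, so Q has degree 2.
Extending the table by one column gives the next first difference 10, so Q(4) = 16 + 10 = 26.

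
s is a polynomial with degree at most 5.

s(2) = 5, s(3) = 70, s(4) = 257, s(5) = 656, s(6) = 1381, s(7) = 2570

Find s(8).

4385

Write s(m) = am^5 + bm^4 + cm³ + dm² + em + p; the 6 given values yield a linear system in the 6 coefficients.
Solving, the leading coefficient vanishes, and s(m) = m^4 + m³ - 3m² - 4m + 1.
Then s(8) = 4385.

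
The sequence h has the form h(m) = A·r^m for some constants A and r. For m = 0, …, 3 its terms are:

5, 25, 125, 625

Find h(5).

Consecutive ratio: 25/5 = 5, and 125/25 = 5, so r = 5.
Then A·5^0 = 5 gives A = 5, and h(m) = 5·5^m.
h(5) = 5·5^5 = 15625.

15625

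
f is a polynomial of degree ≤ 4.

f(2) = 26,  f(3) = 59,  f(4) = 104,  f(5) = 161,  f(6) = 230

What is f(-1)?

First differences: 33, 45, 57, 69. Second differences: 12, 12, 12.
Level-2 differences are constant, so f has degree 2.
Fitting a degree-2 polynomial gives f(t) = 6t² + 3t - 4.
Then f(-1) = -1.

-1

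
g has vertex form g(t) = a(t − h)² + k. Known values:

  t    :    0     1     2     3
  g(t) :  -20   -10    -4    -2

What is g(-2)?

First differences 10, 6, 2; second difference -4 = 2a, so a = -2.
Expanding, the t-coefficient is −2ah = 4h; matching it to the data gives h = 3, and then k = -2.
So g(t) = -2(t − 3)² − 2.
g(-2) = -2·(-5)² − 2 = -52.

-52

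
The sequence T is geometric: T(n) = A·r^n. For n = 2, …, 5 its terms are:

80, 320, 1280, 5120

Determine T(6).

20480

Consecutive ratio: 320/80 = 4, and 1280/320 = 4, so r = 4.
Then A·4^2 = 80 gives A = 5, and T(n) = 5·4^n.
T(6) = 5·4^6 = 20480.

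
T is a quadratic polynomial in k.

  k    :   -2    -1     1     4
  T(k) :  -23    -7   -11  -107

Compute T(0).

Write T(k) = ak² + bk + c; the 4 given values yield a linear system in the 3 coefficients.
Solving, T(k) = -6k² - 2k - 3.
Then T(0) = -3.

-3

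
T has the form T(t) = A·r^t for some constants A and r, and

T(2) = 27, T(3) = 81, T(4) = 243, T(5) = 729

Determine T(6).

2187

Consecutive ratio: 81/27 = 3, and 243/81 = 3, so r = 3.
Then A·3^2 = 27 gives A = 3, and T(t) = 3·3^t.
T(6) = 3·3^6 = 2187.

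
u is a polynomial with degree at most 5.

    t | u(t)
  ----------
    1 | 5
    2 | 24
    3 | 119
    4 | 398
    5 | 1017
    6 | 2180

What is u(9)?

First differences: 19, 95, 279, 619, 1163. Second differences: 76, 184, 340, 544. Third differences: 108, 156, 204. Fourth differences: 48, 48.
Level-4 differences are constant, so u has degree 4.
Fitting a degree-4 polynomial gives u(t) = 2t^4 - 2t³ + 3t + 2.
Then u(9) = 11693.

11693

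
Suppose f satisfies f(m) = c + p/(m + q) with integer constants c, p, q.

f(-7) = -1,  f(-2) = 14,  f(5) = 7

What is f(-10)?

(f(m) − c)(m + q) = p for each data point; the three points give a linear system in c and q, then p follows.
Solving: c = 5, q = 4, p = 18, so f(m) = 5 + 18/(m + 4).
Then f(-10) = 5 + 18/(-6) = 2.

2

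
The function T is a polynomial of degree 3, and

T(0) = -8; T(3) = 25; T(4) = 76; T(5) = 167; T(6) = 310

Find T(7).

Write T(n) = an³ + bn² + cn + d; the 5 given values yield a linear system in the 4 coefficients.
Solving, T(n) = 2n³ - 4n² + 5n - 8.
Then T(7) = 517.

517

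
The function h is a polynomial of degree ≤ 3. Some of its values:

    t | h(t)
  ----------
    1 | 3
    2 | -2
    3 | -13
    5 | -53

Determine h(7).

Write h(t) = at³ + bt² + ct + d; the 4 given values yield a linear system in the 4 coefficients.
Solving, the leading coefficient vanishes, and h(t) = -3t² + 4t + 2.
Then h(7) = -117.

-117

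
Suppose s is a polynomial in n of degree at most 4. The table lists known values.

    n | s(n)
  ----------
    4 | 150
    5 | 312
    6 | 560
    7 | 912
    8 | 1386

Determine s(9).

2000

First differences: 162, 248, 352, 474. Second differences: 86, 104, 122. Third differences: 18, 18.
Level-3 differences are constant, so s has degree 3.
Fitting a degree-3 polynomial gives s(n) = 3n³ - 2n² - 3n + 2.
Then s(9) = 2000.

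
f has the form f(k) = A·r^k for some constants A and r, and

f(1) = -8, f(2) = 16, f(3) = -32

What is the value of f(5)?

Consecutive ratio: 16/(-8) = -2, and -32/16 = -2, so r = -2.
Then A·(-2)^1 = -8 gives A = 4, and f(k) = 4·(-2)^k.
f(5) = 4·(-2)^5 = -128.

-128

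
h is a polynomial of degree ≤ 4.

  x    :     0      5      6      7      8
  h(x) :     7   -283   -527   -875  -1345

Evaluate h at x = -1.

Write h(x) = ax^4 + bx³ + cx² + dx + e; the 5 given values yield a linear system in the 5 coefficients.
Solving, the leading coefficient vanishes, and h(x) = -3x³ + 2x² + 7x + 7.
Then h(-1) = 5.

5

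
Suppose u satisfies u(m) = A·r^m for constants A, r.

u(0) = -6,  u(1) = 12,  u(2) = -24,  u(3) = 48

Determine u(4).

Consecutive ratio: 12/(-6) = -2, and -24/12 = -2, so r = -2.
Then A·(-2)^0 = -6 gives A = -6, and u(m) = -6·(-2)^m.
u(4) = -6·(-2)^4 = -96.

-96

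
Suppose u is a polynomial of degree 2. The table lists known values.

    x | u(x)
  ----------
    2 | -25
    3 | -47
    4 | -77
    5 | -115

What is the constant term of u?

-5

First differences: -22, -30, -38. Second differences: -8, -8.
Level-2 differences are constant, so u has degree 2.
Fitting a degree-2 polynomial gives u(x) = -4x² - 2x - 5.
The constant term is u(0) = -5.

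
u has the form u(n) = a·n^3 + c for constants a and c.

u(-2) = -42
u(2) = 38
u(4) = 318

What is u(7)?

From u(-2) = -42 and u(2) = 38: -8a + c = -42 and 8a + c = 38.
Subtracting: 16a = 80, so a = 5; then c = -42 − 5·(-8) = -2.
So u(n) = 5n³ − 2, and u(7) = 1713.

1713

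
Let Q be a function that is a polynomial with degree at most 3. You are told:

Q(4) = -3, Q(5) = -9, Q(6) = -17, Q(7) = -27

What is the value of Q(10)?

-69

Write Q(k) = ak³ + bk² + ck + d; the 4 given values yield a linear system in the 4 coefficients.
Solving, the leading coefficient vanishes, and Q(k) = -k² + 3k + 1.
Then Q(10) = -69.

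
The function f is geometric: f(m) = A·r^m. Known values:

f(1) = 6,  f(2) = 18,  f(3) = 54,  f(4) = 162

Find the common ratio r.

3

Consecutive ratio: 18/6 = 3, and 54/18 = 3, so r = 3.
Then A·3^1 = 6 gives A = 2, and f(m) = 2·3^m.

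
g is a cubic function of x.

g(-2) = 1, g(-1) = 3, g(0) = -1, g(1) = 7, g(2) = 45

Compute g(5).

519

First differences: 2, -4, 8, 38. Second differences: -6, 12, 30. Third differences: 18, 18.
Level-3 differences are constant, so g has degree 3.
Fitting a degree-3 polynomial gives g(x) = 3x³ + 6x² - x - 1.
Then g(5) = 519.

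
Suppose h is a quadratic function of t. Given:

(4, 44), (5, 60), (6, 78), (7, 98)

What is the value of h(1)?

First differences: 16, 18, 20. Second differences: 2, 2.
Level-2 differences are constant, so h has degree 2.
Fitting a degree-2 polynomial gives h(t) = t² + 7t.
Then h(1) = 8.

8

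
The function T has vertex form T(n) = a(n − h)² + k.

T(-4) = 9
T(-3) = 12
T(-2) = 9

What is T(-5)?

0

First differences 3, -3; second difference -6 = 2a, so a = -3.
Expanding, the n-coefficient is −2ah = 6h; matching it to the data gives h = -3, and then k = 12.
So T(n) = -3(n + 3)² + 12.
T(-5) = -3·(-2)² + 12 = 0.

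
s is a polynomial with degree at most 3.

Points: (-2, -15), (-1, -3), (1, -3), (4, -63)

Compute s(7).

-195

Write s(t) = at³ + bt² + ct + d; the 4 given values yield a linear system in the 4 coefficients.
Solving, the leading coefficient vanishes, and s(t) = -4t² + 1.
Then s(7) = -195.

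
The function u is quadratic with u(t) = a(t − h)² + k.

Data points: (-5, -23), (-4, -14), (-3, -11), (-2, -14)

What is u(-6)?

First differences 9, 3, -3; second difference -6 = 2a, so a = -3.
Expanding, the t-coefficient is −2ah = 6h; matching it to the data gives h = -3, and then k = -11.
So u(t) = -3(t + 3)² − 11.
u(-6) = -3·(-3)² − 11 = -38.

-38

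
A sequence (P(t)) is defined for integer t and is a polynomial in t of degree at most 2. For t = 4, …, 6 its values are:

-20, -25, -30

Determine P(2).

Write P(t) = at² + bt + c; the 3 given values yield a linear system in the 3 coefficients.
Solving, the leading coefficient vanishes, and P(t) = -5t.
Then P(2) = -10.

-10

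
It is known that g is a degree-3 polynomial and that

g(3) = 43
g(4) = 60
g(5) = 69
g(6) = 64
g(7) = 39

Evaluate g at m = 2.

First differences: 17, 9, -5, -25. Second differences: -8, -14, -20. Third differences: -6, -6.
Level-3 differences are constant, so g has degree 3.
Fitting a degree-3 polynomial gives g(m) = -m³ + 8m² - 2m + 4.
Then g(2) = 24.

24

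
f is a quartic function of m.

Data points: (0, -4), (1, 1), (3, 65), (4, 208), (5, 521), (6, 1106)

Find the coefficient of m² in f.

Write f(m) = am^4 + bm³ + cm² + dm + e; the 6 given values yield a linear system in the 5 coefficients.
Solving, f(m) = m^4 - m³ + 5m - 4.
The coefficient of m² is 0.

0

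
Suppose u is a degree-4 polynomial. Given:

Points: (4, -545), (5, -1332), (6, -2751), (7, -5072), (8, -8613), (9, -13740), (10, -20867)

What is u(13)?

First differences: -787, -1419, -2321, -3541, -5127, -7127. Second differences: -632, -902, -1220, -1586, -2000. Third differences: -270, -318, -366, -414. Fourth differences: -48, -48, -48.
Level-4 differences are constant, so u has degree 4.
Fitting a degree-4 polynomial gives u(m) = -2m^4 - m³ + m² + 3m + 3.
Then u(13) = -59108.

-59108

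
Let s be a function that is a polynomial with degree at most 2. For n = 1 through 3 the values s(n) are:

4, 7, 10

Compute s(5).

First differences: 3, 3.
Level-1 differences are constant, so s has degree 1.
Fitting a degree-1 polynomial gives s(n) = 3n + 1.
Then s(5) = 16.

16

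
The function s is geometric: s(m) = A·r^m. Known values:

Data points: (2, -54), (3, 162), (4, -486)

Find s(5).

Consecutive ratio: 162/(-54) = -3, and -486/162 = -3, so r = -3.
Then A·(-3)^2 = -54 gives A = -6, and s(m) = -6·(-3)^m.
s(5) = -6·(-3)^5 = 1458.

1458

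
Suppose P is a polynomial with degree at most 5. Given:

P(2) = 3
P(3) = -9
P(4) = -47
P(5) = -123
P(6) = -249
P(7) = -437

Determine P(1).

1

First differences: -12, -38, -76, -126, -188. Second differences: -26, -38, -50, -62. Third differences: -12, -12, -12.
Level-3 differences are constant, so P has degree 3.
Fitting a degree-3 polynomial gives P(k) = -2k³ + 5k² + k - 3.
Then P(1) = 1.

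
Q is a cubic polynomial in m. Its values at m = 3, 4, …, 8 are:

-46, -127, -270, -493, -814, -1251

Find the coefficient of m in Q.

Write Q(m) = am³ + bm² + cm + d; the 6 given values yield a linear system in the 4 coefficients.
Solving, Q(m) = -3m³ + 5m² - 5m + 5.
The coefficient of m is -5.

-5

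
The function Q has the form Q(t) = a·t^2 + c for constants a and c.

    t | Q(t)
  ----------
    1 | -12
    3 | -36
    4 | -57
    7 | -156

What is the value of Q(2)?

-21

From Q(1) = -12 and Q(3) = -36: 1a + c = -12 and 9a + c = -36.
Subtracting: 8a = -24, so a = -3; then c = -12 − (-3)·1 = -9.
So Q(t) = -3t² − 9, and Q(2) = -21.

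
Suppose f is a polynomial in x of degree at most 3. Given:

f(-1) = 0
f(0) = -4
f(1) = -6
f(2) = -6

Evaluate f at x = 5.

Write f(x) = ax³ + bx² + cx + d; the 4 given values yield a linear system in the 4 coefficients.
Solving, the leading coefficient vanishes, and f(x) = x² - 3x - 4.
Then f(5) = 6.

6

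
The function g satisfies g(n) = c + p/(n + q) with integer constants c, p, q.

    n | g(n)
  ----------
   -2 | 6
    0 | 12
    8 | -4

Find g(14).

(g(n) − c)(n + q) = p for each data point; the three points give a linear system in c and q, then p follows.
Solving: c = 0, q = -2, p = -24, so g(n) = -24/(n − 2).
Then g(14) = 0 − 24/12 = -2.

-2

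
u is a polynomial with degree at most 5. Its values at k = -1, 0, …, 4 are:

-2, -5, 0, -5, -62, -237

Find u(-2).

First differences: -3, 5, -5, -57, -175. Second differences: 8, -10, -52, -118. Third differences: -18, -42, -66. Fourth differences: -24, -24.
Level-4 differences are constant, so u has degree 4.
Fitting a degree-4 polynomial gives u(k) = -k^4 - k³ + 5k² + 2k - 5.
Then u(-2) = 3.

3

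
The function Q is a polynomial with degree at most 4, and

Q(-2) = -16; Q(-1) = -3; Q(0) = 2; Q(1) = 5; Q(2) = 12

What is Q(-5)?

-163

First differences: 13, 5, 3, 7. Second differences: -8, -2, 4. Third differences: 6, 6.
Level-3 differences are constant, so Q has degree 3.
Fitting a degree-3 polynomial gives Q(n) = n³ - n² + 3n + 2.
Then Q(-5) = -163.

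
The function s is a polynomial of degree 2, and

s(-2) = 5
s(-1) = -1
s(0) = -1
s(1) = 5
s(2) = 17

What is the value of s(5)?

First differences: -6, 0, 6, 12. Second differences: 6, 6, 6.
Level-2 differences are constant, so s has degree 2.
Fitting a degree-2 polynomial gives s(t) = 3t² + 3t - 1.
Then s(5) = 89.

89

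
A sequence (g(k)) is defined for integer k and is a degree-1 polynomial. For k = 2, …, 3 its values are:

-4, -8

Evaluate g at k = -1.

8

Write g(k) = ak + b; the 2 given values yield a linear system in the 2 coefficients.
Solving, g(k) = -4k + 4.
Then g(-1) = 8.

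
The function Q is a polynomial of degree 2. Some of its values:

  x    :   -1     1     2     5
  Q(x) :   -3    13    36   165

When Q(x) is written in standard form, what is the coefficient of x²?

Write Q(x) = ax² + bx + c; the 4 given values yield a linear system in the 3 coefficients.
Solving, Q(x) = 5x² + 8x.
The coefficient of x² is 5.

5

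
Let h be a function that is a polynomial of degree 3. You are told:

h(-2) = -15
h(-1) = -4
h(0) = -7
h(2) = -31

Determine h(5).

Write h(n) = an³ + bn² + cn + d; the 4 given values yield a linear system in the 4 coefficients.
Solving, h(n) = n³ - 4n² - 8n - 7.
Then h(5) = -22.

-22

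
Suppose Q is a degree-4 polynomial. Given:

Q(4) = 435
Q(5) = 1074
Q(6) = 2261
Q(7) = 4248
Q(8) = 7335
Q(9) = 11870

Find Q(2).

33

First differences: 639, 1187, 1987, 3087, 4535. Second differences: 548, 800, 1100, 1448. Third differences: 252, 300, 348. Fourth differences: 48, 48.
Level-4 differences are constant, so Q has degree 4.
Fitting a degree-4 polynomial gives Q(x) = 2x^4 - 2x³ + 2x² + 5x - 1.
Then Q(2) = 33.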